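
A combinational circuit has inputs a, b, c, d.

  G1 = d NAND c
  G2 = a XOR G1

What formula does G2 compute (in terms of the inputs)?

G1 = d NAND c
G2 = a XOR G1 = a XOR (d NAND c)

a XOR (d NAND c)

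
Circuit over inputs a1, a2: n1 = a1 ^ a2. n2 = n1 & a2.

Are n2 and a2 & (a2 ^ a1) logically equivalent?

Yes

n1 = a1 ^ a2
n2 = n1 & a2 = (a1 ^ a2) & a2
At a1=0, a2=0: circuit gives 0, formula gives 0.
At a1=0, a2=1: circuit gives 1, formula gives 1.
Agrees on all 4 inputs.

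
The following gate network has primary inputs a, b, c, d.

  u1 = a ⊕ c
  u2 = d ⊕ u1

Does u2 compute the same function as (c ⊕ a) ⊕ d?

u1 = a ⊕ c
u2 = d ⊕ u1 = d ⊕ (a ⊕ c)
At a=0, b=0, c=0, d=0: circuit gives 0, formula gives 0.
At a=0, b=0, c=0, d=1: circuit gives 1, formula gives 1.
Agrees on all 16 inputs.

Yes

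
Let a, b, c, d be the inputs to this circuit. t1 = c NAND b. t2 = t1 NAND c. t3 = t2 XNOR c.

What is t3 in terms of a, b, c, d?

t1 = c NAND b
t2 = t1 NAND c = (c NAND b) NAND c
t3 = t2 XNOR c = ((c NAND b) NAND c) XNOR c

((c NAND b) NAND c) XNOR c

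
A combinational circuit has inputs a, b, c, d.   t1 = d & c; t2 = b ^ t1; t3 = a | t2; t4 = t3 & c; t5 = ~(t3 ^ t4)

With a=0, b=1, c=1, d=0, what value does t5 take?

t1 = 0 & 1 = 0
t2 = 1 ^ 0 = 1
t3 = 0 | 1 = 1
t4 = 1 & 1 = 1
t5 = ~(1 ^ 1) = 1

1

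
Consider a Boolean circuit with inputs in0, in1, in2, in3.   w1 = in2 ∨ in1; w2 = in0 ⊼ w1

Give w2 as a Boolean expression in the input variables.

in0 ⊼ (in2 ∨ in1)

w1 = in2 ∨ in1
w2 = in0 ⊼ w1 = in0 ⊼ (in2 ∨ in1)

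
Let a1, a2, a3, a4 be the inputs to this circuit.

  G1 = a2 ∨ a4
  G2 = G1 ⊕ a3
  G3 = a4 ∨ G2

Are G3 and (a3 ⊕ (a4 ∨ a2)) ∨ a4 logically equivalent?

G1 = a2 ∨ a4
G2 = G1 ⊕ a3 = (a2 ∨ a4) ⊕ a3
G3 = a4 ∨ G2 = a4 ∨ ((a2 ∨ a4) ⊕ a3)
At a1=0, a2=0, a3=0, a4=0: circuit gives 0, formula gives 0.
At a1=0, a2=0, a3=0, a4=1: circuit gives 1, formula gives 1.
Agrees on all 16 inputs.

Yes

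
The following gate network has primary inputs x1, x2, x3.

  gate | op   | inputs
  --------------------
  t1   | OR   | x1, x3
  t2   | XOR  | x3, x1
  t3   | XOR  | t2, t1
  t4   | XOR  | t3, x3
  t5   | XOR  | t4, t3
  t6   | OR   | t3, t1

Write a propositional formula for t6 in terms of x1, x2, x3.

((x3 XOR x1) XOR (x1 OR x3)) OR (x1 OR x3)

t1 = x1 OR x3
t2 = x3 XOR x1
t3 = t2 XOR t1 = (x3 XOR x1) XOR (x1 OR x3)
t6 = t3 OR t1 = ((x3 XOR x1) XOR (x1 OR x3)) OR (x1 OR x3)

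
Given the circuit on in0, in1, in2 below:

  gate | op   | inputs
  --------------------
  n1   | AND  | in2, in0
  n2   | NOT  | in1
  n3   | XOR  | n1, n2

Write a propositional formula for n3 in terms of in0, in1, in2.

(in2 AND in0) XOR NOT in1

n1 = in2 AND in0
n2 = NOT in1
n3 = n1 XOR n2 = (in2 AND in0) XOR NOT in1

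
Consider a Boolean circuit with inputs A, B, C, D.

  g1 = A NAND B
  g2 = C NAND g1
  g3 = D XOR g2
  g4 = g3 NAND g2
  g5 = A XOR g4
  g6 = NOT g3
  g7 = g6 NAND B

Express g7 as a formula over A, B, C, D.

g1 = A NAND B
g2 = C NAND g1 = C NAND (A NAND B)
g3 = D XOR g2 = D XOR (C NAND (A NAND B))
g6 = NOT g3 = NOT (D XOR (C NAND (A NAND B)))
g7 = g6 NAND B = NOT (D XOR (C NAND (A NAND B))) NAND B

NOT (D XOR (C NAND (A NAND B))) NAND B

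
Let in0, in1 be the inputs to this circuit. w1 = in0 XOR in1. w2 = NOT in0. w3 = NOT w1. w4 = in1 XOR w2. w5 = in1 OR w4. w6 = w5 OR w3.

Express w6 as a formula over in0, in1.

w1 = in0 XOR in1
w2 = NOT in0
w3 = NOT w1 = NOT (in0 XOR in1)
w4 = in1 XOR w2 = in1 XOR NOT in0
w5 = in1 OR w4 = in1 OR (in1 XOR NOT in0)
w6 = w5 OR w3 = (in1 OR (in1 XOR NOT in0)) OR NOT (in0 XOR in1)

(in1 OR (in1 XOR NOT in0)) OR NOT (in0 XOR in1)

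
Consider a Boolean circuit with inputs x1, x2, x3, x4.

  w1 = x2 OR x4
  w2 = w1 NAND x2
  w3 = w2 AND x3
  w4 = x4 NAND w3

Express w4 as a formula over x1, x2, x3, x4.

w1 = x2 OR x4
w2 = w1 NAND x2 = (x2 OR x4) NAND x2
w3 = w2 AND x3 = ((x2 OR x4) NAND x2) AND x3
w4 = x4 NAND w3 = x4 NAND (((x2 OR x4) NAND x2) AND x3)

x4 NAND (((x2 OR x4) NAND x2) AND x3)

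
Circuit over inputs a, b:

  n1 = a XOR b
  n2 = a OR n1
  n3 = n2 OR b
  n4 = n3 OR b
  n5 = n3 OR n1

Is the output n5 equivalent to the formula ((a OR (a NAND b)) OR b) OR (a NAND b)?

n1 = a XOR b
n2 = a OR n1 = a OR (a XOR b)
n3 = n2 OR b = (a OR (a XOR b)) OR b
n5 = n3 OR n1 = ((a OR (a XOR b)) OR b) OR (a XOR b)
At a=0, b=0: circuit gives 0, formula gives 1.

No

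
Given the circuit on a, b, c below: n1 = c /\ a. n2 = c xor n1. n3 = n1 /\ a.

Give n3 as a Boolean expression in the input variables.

(c /\ a) /\ a

n1 = c /\ a
n3 = n1 /\ a = (c /\ a) /\ a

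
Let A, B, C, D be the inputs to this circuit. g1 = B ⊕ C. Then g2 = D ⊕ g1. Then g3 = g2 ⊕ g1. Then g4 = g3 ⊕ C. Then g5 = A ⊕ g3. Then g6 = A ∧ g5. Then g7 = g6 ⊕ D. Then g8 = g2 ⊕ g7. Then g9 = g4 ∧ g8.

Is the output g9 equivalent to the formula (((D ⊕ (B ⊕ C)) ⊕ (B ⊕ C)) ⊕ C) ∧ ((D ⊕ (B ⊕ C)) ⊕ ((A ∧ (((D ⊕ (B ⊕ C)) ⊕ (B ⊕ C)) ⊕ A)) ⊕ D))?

g1 = B ⊕ C
g2 = D ⊕ g1 = D ⊕ (B ⊕ C)
g3 = g2 ⊕ g1 = (D ⊕ (B ⊕ C)) ⊕ (B ⊕ C)
g4 = g3 ⊕ C = ((D ⊕ (B ⊕ C)) ⊕ (B ⊕ C)) ⊕ C
g5 = A ⊕ g3 = A ⊕ ((D ⊕ (B ⊕ C)) ⊕ (B ⊕ C))
g6 = A ∧ g5 = A ∧ (A ⊕ ((D ⊕ (B ⊕ C)) ⊕ (B ⊕ C)))
g7 = g6 ⊕ D = (A ∧ (A ⊕ ((D ⊕ (B ⊕ C)) ⊕ (B ⊕ C)))) ⊕ D
g8 = g2 ⊕ g7 = (D ⊕ (B ⊕ C)) ⊕ ((A ∧ (A ⊕ ((D ⊕ (B ⊕ C)) ⊕ (B ⊕ C)))) ⊕ D)
g9 = g4 ∧ g8 = (((D ⊕ (B ⊕ C)) ⊕ (B ⊕ C)) ⊕ C) ∧ ((D ⊕ (B ⊕ C)) ⊕ ((A ∧ (A ⊕ ((D ⊕ (B ⊕ C)) ⊕ (B ⊕ C)))) ⊕ D))
At A=0, B=0, C=0, D=0: circuit gives 0, formula gives 0.
At A=0, B=0, C=1, D=0: circuit gives 1, formula gives 1.
Agrees on all 16 inputs.

Yes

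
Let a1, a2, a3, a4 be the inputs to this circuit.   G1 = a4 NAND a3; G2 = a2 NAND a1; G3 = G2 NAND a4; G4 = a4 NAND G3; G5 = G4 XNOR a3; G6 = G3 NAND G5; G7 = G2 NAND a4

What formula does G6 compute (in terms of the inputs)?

((a2 NAND a1) NAND a4) NAND ((a4 NAND ((a2 NAND a1) NAND a4)) XNOR a3)

G2 = a2 NAND a1
G3 = G2 NAND a4 = (a2 NAND a1) NAND a4
G4 = a4 NAND G3 = a4 NAND ((a2 NAND a1) NAND a4)
G5 = G4 XNOR a3 = (a4 NAND ((a2 NAND a1) NAND a4)) XNOR a3
G6 = G3 NAND G5 = ((a2 NAND a1) NAND a4) NAND ((a4 NAND ((a2 NAND a1) NAND a4)) XNOR a3)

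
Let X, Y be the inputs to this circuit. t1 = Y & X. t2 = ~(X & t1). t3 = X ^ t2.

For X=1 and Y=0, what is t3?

0

t1 = 0 & 1 = 0
t2 = ~(1 & 0) = 1
t3 = 1 ^ 1 = 0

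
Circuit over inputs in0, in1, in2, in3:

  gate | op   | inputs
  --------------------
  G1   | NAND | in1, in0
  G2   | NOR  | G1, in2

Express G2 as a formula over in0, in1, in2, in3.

(in1 NAND in0) NOR in2

G1 = in1 NAND in0
G2 = G1 NOR in2 = (in1 NAND in0) NOR in2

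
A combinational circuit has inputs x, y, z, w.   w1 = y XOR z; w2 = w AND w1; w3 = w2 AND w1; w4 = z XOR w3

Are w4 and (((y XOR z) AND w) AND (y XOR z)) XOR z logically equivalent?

Yes

w1 = y XOR z
w2 = w AND w1 = w AND (y XOR z)
w3 = w2 AND w1 = (w AND (y XOR z)) AND (y XOR z)
w4 = z XOR w3 = z XOR ((w AND (y XOR z)) AND (y XOR z))
At x=0, y=0, z=0, w=0: circuit gives 0, formula gives 0.
At x=0, y=0, z=1, w=0: circuit gives 1, formula gives 1.
Agrees on all 16 inputs.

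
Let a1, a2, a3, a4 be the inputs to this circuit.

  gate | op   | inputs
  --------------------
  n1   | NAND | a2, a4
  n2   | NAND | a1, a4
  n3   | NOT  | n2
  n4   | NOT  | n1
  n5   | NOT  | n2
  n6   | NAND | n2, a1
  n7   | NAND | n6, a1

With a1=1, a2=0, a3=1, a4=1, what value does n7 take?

0

n2 = 1 NAND 1 = 0
n6 = 0 NAND 1 = 1
n7 = 1 NAND 1 = 0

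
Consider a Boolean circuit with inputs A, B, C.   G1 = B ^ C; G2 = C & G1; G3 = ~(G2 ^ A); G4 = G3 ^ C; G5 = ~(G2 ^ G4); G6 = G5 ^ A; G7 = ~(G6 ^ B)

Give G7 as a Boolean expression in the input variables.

~(((~((C & (B ^ C)) ^ ((~((C & (B ^ C)) ^ A)) ^ C))) ^ A) ^ B)

G1 = B ^ C
G2 = C & G1 = C & (B ^ C)
G3 = ~(G2 ^ A) = ~((C & (B ^ C)) ^ A)
G4 = G3 ^ C = (~((C & (B ^ C)) ^ A)) ^ C
G5 = ~(G2 ^ G4) = ~((C & (B ^ C)) ^ ((~((C & (B ^ C)) ^ A)) ^ C))
G6 = G5 ^ A = (~((C & (B ^ C)) ^ ((~((C & (B ^ C)) ^ A)) ^ C))) ^ A
G7 = ~(G6 ^ B) = ~(((~((C & (B ^ C)) ^ ((~((C & (B ^ C)) ^ A)) ^ C))) ^ A) ^ B)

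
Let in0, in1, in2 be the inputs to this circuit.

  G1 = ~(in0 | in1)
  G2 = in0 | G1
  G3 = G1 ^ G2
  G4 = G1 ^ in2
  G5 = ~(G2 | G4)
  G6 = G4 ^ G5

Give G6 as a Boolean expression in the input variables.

G1 = ~(in0 | in1)
G2 = in0 | G1 = in0 | (~(in0 | in1))
G4 = G1 ^ in2 = (~(in0 | in1)) ^ in2
G5 = ~(G2 | G4) = ~((in0 | (~(in0 | in1))) | ((~(in0 | in1)) ^ in2))
G6 = G4 ^ G5 = ((~(in0 | in1)) ^ in2) ^ (~((in0 | (~(in0 | in1))) | ((~(in0 | in1)) ^ in2)))

((~(in0 | in1)) ^ in2) ^ (~((in0 | (~(in0 | in1))) | ((~(in0 | in1)) ^ in2)))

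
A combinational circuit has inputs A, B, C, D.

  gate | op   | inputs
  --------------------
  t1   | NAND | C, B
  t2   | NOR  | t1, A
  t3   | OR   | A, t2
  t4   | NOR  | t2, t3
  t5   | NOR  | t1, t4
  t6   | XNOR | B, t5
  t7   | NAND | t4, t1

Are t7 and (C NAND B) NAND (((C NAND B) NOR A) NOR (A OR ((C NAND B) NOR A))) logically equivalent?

Yes

t1 = C NAND B
t2 = t1 NOR A = (C NAND B) NOR A
t3 = A OR t2 = A OR ((C NAND B) NOR A)
t4 = t2 NOR t3 = ((C NAND B) NOR A) NOR (A OR ((C NAND B) NOR A))
t7 = t4 NAND t1 = (((C NAND B) NOR A) NOR (A OR ((C NAND B) NOR A))) NAND (C NAND B)
At A=0, B=0, C=0, D=0: circuit gives 0, formula gives 0.
At A=0, B=1, C=1, D=0: circuit gives 1, formula gives 1.
Agrees on all 16 inputs.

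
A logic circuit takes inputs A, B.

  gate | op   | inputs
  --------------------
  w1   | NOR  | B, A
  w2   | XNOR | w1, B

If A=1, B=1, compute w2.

w1 = 1 NOR 1 = 0
w2 = 0 XNOR 1 = 0

0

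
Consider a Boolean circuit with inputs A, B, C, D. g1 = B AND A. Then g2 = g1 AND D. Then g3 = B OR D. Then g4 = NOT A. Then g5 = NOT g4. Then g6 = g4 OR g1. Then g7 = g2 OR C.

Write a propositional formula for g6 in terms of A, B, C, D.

NOT A OR (B AND A)

g1 = B AND A
g4 = NOT A
g6 = g4 OR g1 = NOT A OR (B AND A)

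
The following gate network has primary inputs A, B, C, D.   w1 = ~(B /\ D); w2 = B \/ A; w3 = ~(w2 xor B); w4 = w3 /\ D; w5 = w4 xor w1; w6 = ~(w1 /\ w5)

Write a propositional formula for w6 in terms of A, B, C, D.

~((~(B /\ D)) /\ (((~((B \/ A) xor B)) /\ D) xor (~(B /\ D))))

w1 = ~(B /\ D)
w2 = B \/ A
w3 = ~(w2 xor B) = ~((B \/ A) xor B)
w4 = w3 /\ D = (~((B \/ A) xor B)) /\ D
w5 = w4 xor w1 = ((~((B \/ A) xor B)) /\ D) xor (~(B /\ D))
w6 = ~(w1 /\ w5) = ~((~(B /\ D)) /\ (((~((B \/ A) xor B)) /\ D) xor (~(B /\ D))))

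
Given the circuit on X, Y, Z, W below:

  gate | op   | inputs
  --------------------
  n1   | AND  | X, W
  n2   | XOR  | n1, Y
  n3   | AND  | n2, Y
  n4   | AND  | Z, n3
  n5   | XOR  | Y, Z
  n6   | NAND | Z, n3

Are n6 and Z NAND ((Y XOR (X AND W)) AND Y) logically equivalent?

Yes

n1 = X AND W
n2 = n1 XOR Y = (X AND W) XOR Y
n3 = n2 AND Y = ((X AND W) XOR Y) AND Y
n6 = Z NAND n3 = Z NAND (((X AND W) XOR Y) AND Y)
At X=0, Y=1, Z=1, W=0: circuit gives 0, formula gives 0.
At X=0, Y=0, Z=0, W=0: circuit gives 1, formula gives 1.
Agrees on all 16 inputs.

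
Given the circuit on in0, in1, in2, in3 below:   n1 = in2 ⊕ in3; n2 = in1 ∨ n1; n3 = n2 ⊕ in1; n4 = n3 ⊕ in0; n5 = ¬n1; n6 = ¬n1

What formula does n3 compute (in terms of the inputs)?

n1 = in2 ⊕ in3
n2 = in1 ∨ n1 = in1 ∨ (in2 ⊕ in3)
n3 = n2 ⊕ in1 = (in1 ∨ (in2 ⊕ in3)) ⊕ in1

(in1 ∨ (in2 ⊕ in3)) ⊕ in1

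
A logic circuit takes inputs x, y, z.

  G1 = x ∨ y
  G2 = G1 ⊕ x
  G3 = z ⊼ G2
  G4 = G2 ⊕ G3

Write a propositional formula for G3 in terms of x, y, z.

z ⊼ ((x ∨ y) ⊕ x)

G1 = x ∨ y
G2 = G1 ⊕ x = (x ∨ y) ⊕ x
G3 = z ⊼ G2 = z ⊼ ((x ∨ y) ⊕ x)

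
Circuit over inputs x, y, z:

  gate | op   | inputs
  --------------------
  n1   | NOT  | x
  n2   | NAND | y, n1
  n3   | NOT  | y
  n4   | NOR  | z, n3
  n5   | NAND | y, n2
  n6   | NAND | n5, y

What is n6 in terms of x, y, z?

(y NAND (y NAND NOT x)) NAND y

n1 = NOT x
n2 = y NAND n1 = y NAND NOT x
n5 = y NAND n2 = y NAND (y NAND NOT x)
n6 = n5 NAND y = (y NAND (y NAND NOT x)) NAND y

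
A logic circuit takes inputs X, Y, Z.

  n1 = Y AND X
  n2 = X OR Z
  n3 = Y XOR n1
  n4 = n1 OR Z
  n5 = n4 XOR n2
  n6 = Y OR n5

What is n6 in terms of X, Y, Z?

Y OR (((Y AND X) OR Z) XOR (X OR Z))

n1 = Y AND X
n2 = X OR Z
n4 = n1 OR Z = (Y AND X) OR Z
n5 = n4 XOR n2 = ((Y AND X) OR Z) XOR (X OR Z)
n6 = Y OR n5 = Y OR (((Y AND X) OR Z) XOR (X OR Z))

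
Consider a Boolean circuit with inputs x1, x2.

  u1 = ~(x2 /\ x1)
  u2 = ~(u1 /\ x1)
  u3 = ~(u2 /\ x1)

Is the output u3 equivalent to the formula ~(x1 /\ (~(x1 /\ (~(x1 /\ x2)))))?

Yes

u1 = ~(x2 /\ x1)
u2 = ~(u1 /\ x1) = ~((~(x2 /\ x1)) /\ x1)
u3 = ~(u2 /\ x1) = ~((~((~(x2 /\ x1)) /\ x1)) /\ x1)
At x1=1, x2=1: circuit gives 0, formula gives 0.
At x1=0, x2=0: circuit gives 1, formula gives 1.
Agrees on all 4 inputs.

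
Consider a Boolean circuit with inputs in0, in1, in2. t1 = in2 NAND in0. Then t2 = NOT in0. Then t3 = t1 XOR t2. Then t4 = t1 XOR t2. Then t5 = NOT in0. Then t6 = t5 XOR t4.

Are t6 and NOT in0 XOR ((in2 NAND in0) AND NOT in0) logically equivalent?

No

t1 = in2 NAND in0
t2 = NOT in0
t4 = t1 XOR t2 = (in2 NAND in0) XOR NOT in0
t5 = NOT in0
t6 = t5 XOR t4 = NOT in0 XOR ((in2 NAND in0) XOR NOT in0)
At in0=0, in1=0, in2=0: circuit gives 1, formula gives 0.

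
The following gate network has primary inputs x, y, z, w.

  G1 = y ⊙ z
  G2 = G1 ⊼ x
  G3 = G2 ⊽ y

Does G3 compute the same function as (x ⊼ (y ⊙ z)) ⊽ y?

G1 = y ⊙ z
G2 = G1 ⊼ x = (y ⊙ z) ⊼ x
G3 = G2 ⊽ y = ((y ⊙ z) ⊼ x) ⊽ y
At x=0, y=0, z=0, w=0: circuit gives 0, formula gives 0.
At x=1, y=0, z=0, w=0: circuit gives 1, formula gives 1.
Agrees on all 16 inputs.

Yes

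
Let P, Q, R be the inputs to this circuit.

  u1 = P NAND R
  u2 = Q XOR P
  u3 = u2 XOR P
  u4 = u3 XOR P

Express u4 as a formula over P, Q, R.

u2 = Q XOR P
u3 = u2 XOR P = (Q XOR P) XOR P
u4 = u3 XOR P = ((Q XOR P) XOR P) XOR P

((Q XOR P) XOR P) XOR P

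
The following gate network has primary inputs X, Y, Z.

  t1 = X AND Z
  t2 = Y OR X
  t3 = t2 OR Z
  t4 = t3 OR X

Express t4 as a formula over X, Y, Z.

t2 = Y OR X
t3 = t2 OR Z = (Y OR X) OR Z
t4 = t3 OR X = ((Y OR X) OR Z) OR X

((Y OR X) OR Z) OR X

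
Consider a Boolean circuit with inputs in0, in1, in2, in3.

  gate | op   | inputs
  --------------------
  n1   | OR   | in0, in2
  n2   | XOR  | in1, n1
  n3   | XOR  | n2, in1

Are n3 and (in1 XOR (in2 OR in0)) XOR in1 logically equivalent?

Yes

n1 = in0 OR in2
n2 = in1 XOR n1 = in1 XOR (in0 OR in2)
n3 = n2 XOR in1 = (in1 XOR (in0 OR in2)) XOR in1
At in0=0, in1=0, in2=0, in3=0: circuit gives 0, formula gives 0.
At in0=0, in1=0, in2=1, in3=0: circuit gives 1, formula gives 1.
Agrees on all 16 inputs.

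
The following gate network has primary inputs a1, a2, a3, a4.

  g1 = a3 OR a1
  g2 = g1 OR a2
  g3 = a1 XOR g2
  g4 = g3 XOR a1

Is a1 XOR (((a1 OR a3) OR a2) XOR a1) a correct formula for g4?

g1 = a3 OR a1
g2 = g1 OR a2 = (a3 OR a1) OR a2
g3 = a1 XOR g2 = a1 XOR ((a3 OR a1) OR a2)
g4 = g3 XOR a1 = (a1 XOR ((a3 OR a1) OR a2)) XOR a1
At a1=0, a2=0, a3=0, a4=0: circuit gives 0, formula gives 0.
At a1=0, a2=0, a3=1, a4=0: circuit gives 1, formula gives 1.
Agrees on all 16 inputs.

Yes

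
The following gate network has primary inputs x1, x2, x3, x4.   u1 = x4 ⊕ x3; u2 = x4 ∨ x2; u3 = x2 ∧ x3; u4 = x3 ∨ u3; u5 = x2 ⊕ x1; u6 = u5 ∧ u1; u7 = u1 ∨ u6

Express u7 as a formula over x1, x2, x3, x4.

(x4 ⊕ x3) ∨ ((x2 ⊕ x1) ∧ (x4 ⊕ x3))

u1 = x4 ⊕ x3
u5 = x2 ⊕ x1
u6 = u5 ∧ u1 = (x2 ⊕ x1) ∧ (x4 ⊕ x3)
u7 = u1 ∨ u6 = (x4 ⊕ x3) ∨ ((x2 ⊕ x1) ∧ (x4 ⊕ x3))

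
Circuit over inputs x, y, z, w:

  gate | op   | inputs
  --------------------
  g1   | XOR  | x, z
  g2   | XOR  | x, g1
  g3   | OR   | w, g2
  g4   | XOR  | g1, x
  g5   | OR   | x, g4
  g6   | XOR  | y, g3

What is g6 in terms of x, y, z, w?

y XOR (w OR (x XOR (x XOR z)))

g1 = x XOR z
g2 = x XOR g1 = x XOR (x XOR z)
g3 = w OR g2 = w OR (x XOR (x XOR z))
g6 = y XOR g3 = y XOR (w OR (x XOR (x XOR z)))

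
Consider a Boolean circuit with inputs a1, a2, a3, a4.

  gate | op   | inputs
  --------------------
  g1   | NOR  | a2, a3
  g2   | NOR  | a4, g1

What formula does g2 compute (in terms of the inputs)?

a4 NOR (a2 NOR a3)

g1 = a2 NOR a3
g2 = a4 NOR g1 = a4 NOR (a2 NOR a3)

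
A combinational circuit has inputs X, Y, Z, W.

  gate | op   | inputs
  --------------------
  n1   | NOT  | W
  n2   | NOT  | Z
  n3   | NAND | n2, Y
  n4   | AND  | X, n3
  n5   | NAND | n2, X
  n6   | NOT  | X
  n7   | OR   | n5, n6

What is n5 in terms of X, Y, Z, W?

n2 = NOT Z
n5 = n2 NAND X = NOT Z NAND X

NOT Z NAND X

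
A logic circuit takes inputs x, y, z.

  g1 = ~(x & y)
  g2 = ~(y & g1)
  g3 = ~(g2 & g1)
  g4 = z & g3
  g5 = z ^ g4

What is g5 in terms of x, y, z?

g1 = ~(x & y)
g2 = ~(y & g1) = ~(y & (~(x & y)))
g3 = ~(g2 & g1) = ~((~(y & (~(x & y)))) & (~(x & y)))
g4 = z & g3 = z & (~((~(y & (~(x & y)))) & (~(x & y))))
g5 = z ^ g4 = z ^ (z & (~((~(y & (~(x & y)))) & (~(x & y)))))

z ^ (z & (~((~(y & (~(x & y)))) & (~(x & y)))))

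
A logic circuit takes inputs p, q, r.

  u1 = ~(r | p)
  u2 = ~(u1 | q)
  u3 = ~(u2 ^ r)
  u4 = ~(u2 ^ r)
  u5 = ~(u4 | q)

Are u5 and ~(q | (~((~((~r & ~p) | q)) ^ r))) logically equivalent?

Yes

u1 = ~(r | p)
u2 = ~(u1 | q) = ~((~(r | p)) | q)
u4 = ~(u2 ^ r) = ~((~((~(r | p)) | q)) ^ r)
u5 = ~(u4 | q) = ~((~((~((~(r | p)) | q)) ^ r)) | q)
At p=0, q=0, r=0: circuit gives 0, formula gives 0.
At p=1, q=0, r=0: circuit gives 1, formula gives 1.
Agrees on all 8 inputs.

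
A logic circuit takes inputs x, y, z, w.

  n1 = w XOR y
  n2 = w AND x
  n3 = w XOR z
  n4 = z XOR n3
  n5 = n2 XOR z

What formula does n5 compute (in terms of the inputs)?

(w AND x) XOR z

n2 = w AND x
n5 = n2 XOR z = (w AND x) XOR z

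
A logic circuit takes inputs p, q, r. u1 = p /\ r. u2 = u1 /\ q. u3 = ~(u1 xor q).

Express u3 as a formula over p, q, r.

~((p /\ r) xor q)

u1 = p /\ r
u3 = ~(u1 xor q) = ~((p /\ r) xor q)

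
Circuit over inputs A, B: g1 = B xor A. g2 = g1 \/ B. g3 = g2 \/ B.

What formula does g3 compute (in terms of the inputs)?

g1 = B xor A
g2 = g1 \/ B = (B xor A) \/ B
g3 = g2 \/ B = ((B xor A) \/ B) \/ B

((B xor A) \/ B) \/ B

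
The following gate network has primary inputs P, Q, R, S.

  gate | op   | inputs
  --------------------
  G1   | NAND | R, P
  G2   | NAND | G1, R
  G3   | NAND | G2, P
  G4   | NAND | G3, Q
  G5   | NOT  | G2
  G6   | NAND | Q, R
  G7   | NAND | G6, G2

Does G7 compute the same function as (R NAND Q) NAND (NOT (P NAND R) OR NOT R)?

G1 = R NAND P
G2 = G1 NAND R = (R NAND P) NAND R
G6 = Q NAND R
G7 = G6 NAND G2 = (Q NAND R) NAND ((R NAND P) NAND R)
At P=0, Q=0, R=0, S=0: circuit gives 0, formula gives 0.
At P=0, Q=0, R=1, S=0: circuit gives 1, formula gives 1.
Agrees on all 16 inputs.

Yes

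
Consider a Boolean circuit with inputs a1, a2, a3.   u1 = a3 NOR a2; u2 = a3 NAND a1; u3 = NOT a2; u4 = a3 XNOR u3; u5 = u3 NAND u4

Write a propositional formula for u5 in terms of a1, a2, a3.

NOT a2 NAND (a3 XNOR NOT a2)

u3 = NOT a2
u4 = a3 XNOR u3 = a3 XNOR NOT a2
u5 = u3 NAND u4 = NOT a2 NAND (a3 XNOR NOT a2)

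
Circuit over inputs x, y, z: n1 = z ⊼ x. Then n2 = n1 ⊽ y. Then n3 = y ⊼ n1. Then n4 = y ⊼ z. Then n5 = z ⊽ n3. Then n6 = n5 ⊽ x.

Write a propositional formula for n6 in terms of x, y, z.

(z ⊽ (y ⊼ (z ⊼ x))) ⊽ x

n1 = z ⊼ x
n3 = y ⊼ n1 = y ⊼ (z ⊼ x)
n5 = z ⊽ n3 = z ⊽ (y ⊼ (z ⊼ x))
n6 = n5 ⊽ x = (z ⊽ (y ⊼ (z ⊼ x))) ⊽ x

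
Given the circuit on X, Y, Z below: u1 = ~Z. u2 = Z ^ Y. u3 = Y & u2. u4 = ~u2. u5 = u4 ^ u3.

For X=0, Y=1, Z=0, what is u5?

u2 = 0 ^ 1 = 1
u3 = 1 & 1 = 1
u4 = ~1 = 0
u5 = 0 ^ 1 = 1

1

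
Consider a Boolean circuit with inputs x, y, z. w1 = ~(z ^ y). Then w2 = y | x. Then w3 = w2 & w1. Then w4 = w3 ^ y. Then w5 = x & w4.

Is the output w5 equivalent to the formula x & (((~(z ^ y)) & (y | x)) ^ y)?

w1 = ~(z ^ y)
w2 = y | x
w3 = w2 & w1 = (y | x) & (~(z ^ y))
w4 = w3 ^ y = ((y | x) & (~(z ^ y))) ^ y
w5 = x & w4 = x & (((y | x) & (~(z ^ y))) ^ y)
At x=0, y=0, z=0: circuit gives 0, formula gives 0.
At x=1, y=0, z=0: circuit gives 1, formula gives 1.
Agrees on all 8 inputs.

Yes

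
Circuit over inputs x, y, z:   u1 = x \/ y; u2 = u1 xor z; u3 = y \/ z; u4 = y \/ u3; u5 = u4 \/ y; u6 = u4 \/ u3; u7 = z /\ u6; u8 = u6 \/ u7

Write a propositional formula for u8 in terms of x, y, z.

u3 = y \/ z
u4 = y \/ u3 = y \/ (y \/ z)
u6 = u4 \/ u3 = (y \/ (y \/ z)) \/ (y \/ z)
u7 = z /\ u6 = z /\ ((y \/ (y \/ z)) \/ (y \/ z))
u8 = u6 \/ u7 = ((y \/ (y \/ z)) \/ (y \/ z)) \/ (z /\ ((y \/ (y \/ z)) \/ (y \/ z)))

((y \/ (y \/ z)) \/ (y \/ z)) \/ (z /\ ((y \/ (y \/ z)) \/ (y \/ z)))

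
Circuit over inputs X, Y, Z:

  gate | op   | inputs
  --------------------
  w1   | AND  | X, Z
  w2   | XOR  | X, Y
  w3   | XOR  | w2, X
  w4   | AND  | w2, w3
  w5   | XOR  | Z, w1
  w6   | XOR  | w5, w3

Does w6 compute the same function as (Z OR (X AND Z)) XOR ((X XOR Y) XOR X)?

No

w1 = X AND Z
w2 = X XOR Y
w3 = w2 XOR X = (X XOR Y) XOR X
w5 = Z XOR w1 = Z XOR (X AND Z)
w6 = w5 XOR w3 = (Z XOR (X AND Z)) XOR ((X XOR Y) XOR X)
At X=1, Y=0, Z=1: circuit gives 0, formula gives 1.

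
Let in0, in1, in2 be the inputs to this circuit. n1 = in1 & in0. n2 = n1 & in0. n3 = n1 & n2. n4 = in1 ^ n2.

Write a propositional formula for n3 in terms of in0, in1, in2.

(in1 & in0) & ((in1 & in0) & in0)

n1 = in1 & in0
n2 = n1 & in0 = (in1 & in0) & in0
n3 = n1 & n2 = (in1 & in0) & ((in1 & in0) & in0)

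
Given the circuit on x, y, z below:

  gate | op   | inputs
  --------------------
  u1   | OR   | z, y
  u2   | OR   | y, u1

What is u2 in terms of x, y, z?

u1 = z OR y
u2 = y OR u1 = y OR (z OR y)

y OR (z OR y)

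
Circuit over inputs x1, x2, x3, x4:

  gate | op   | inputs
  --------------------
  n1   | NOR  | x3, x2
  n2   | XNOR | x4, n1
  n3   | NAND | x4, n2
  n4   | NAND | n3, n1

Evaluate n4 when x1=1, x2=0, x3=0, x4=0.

0

n1 = 0 NOR 0 = 1
n2 = 0 XNOR 1 = 0
n3 = 0 NAND 0 = 1
n4 = 1 NAND 1 = 0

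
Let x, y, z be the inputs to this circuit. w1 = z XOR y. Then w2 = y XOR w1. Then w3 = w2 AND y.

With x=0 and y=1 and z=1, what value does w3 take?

1

w1 = 1 XOR 1 = 0
w2 = 1 XOR 0 = 1
w3 = 1 AND 1 = 1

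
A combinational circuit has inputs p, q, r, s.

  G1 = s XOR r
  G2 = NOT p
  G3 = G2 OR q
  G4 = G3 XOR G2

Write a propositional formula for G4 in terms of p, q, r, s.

(NOT p OR q) XOR NOT p

G2 = NOT p
G3 = G2 OR q = NOT p OR q
G4 = G3 XOR G2 = (NOT p OR q) XOR NOT p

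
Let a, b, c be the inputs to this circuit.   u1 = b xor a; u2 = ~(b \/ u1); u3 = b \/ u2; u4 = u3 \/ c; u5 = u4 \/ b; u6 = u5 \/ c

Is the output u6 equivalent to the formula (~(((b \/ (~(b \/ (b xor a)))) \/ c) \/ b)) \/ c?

No

u1 = b xor a
u2 = ~(b \/ u1) = ~(b \/ (b xor a))
u3 = b \/ u2 = b \/ (~(b \/ (b xor a)))
u4 = u3 \/ c = (b \/ (~(b \/ (b xor a)))) \/ c
u5 = u4 \/ b = ((b \/ (~(b \/ (b xor a)))) \/ c) \/ b
u6 = u5 \/ c = (((b \/ (~(b \/ (b xor a)))) \/ c) \/ b) \/ c
At a=0, b=0, c=0: circuit gives 1, formula gives 0.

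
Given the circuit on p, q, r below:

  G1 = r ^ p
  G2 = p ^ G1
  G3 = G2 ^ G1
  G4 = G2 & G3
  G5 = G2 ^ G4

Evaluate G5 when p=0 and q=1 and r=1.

G1 = 1 ^ 0 = 1
G2 = 0 ^ 1 = 1
G3 = 1 ^ 1 = 0
G4 = 1 & 0 = 0
G5 = 1 ^ 0 = 1

1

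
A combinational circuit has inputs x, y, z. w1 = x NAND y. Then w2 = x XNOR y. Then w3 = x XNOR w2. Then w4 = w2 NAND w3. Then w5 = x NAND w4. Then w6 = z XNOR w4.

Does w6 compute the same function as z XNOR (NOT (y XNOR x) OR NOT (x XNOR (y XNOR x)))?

w2 = x XNOR y
w3 = x XNOR w2 = x XNOR (x XNOR y)
w4 = w2 NAND w3 = (x XNOR y) NAND (x XNOR (x XNOR y))
w6 = z XNOR w4 = z XNOR ((x XNOR y) NAND (x XNOR (x XNOR y)))
At x=0, y=0, z=0: circuit gives 0, formula gives 0.
At x=0, y=0, z=1: circuit gives 1, formula gives 1.
Agrees on all 8 inputs.

Yes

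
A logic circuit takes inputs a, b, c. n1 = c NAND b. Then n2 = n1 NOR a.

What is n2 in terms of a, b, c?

n1 = c NAND b
n2 = n1 NOR a = (c NAND b) NOR a

(c NAND b) NOR a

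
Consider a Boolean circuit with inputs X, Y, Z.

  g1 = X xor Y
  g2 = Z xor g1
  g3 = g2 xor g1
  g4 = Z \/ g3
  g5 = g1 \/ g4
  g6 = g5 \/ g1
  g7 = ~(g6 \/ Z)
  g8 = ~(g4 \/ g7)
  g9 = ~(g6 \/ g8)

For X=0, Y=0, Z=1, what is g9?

0

g1 = 0 xor 0 = 0
g2 = 1 xor 0 = 1
g3 = 1 xor 0 = 1
g4 = 1 \/ 1 = 1
g5 = 0 \/ 1 = 1
g6 = 1 \/ 0 = 1
g7 = ~(1 \/ 1) = 0
g8 = ~(1 \/ 0) = 0
g9 = ~(1 \/ 0) = 0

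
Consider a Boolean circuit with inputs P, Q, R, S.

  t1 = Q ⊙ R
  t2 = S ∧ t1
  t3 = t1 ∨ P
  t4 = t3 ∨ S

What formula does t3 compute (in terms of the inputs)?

t1 = Q ⊙ R
t3 = t1 ∨ P = (Q ⊙ R) ∨ P

(Q ⊙ R) ∨ P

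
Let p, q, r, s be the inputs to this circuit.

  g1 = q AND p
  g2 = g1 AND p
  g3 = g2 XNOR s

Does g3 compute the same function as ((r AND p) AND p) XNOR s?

g1 = q AND p
g2 = g1 AND p = (q AND p) AND p
g3 = g2 XNOR s = ((q AND p) AND p) XNOR s
At p=1, q=0, r=1, s=0: circuit gives 1, formula gives 0.

No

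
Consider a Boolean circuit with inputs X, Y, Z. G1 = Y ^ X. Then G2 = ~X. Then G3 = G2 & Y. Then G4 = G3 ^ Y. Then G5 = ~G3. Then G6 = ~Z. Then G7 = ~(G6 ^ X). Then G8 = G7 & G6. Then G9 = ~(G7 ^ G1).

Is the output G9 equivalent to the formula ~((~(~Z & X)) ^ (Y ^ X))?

No

G1 = Y ^ X
G6 = ~Z
G7 = ~(G6 ^ X) = ~(~Z ^ X)
G9 = ~(G7 ^ G1) = ~((~(~Z ^ X)) ^ (Y ^ X))
At X=0, Y=0, Z=0: circuit gives 1, formula gives 0.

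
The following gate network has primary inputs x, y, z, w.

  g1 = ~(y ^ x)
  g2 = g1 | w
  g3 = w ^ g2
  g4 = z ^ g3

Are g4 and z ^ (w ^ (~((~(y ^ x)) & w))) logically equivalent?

g1 = ~(y ^ x)
g2 = g1 | w = (~(y ^ x)) | w
g3 = w ^ g2 = w ^ ((~(y ^ x)) | w)
g4 = z ^ g3 = z ^ (w ^ ((~(y ^ x)) | w))
At x=0, y=0, z=0, w=1: circuit gives 0, formula gives 1.

No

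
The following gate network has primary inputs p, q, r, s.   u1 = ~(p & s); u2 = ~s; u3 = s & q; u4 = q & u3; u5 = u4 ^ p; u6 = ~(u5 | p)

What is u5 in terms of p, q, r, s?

(q & (s & q)) ^ p

u3 = s & q
u4 = q & u3 = q & (s & q)
u5 = u4 ^ p = (q & (s & q)) ^ p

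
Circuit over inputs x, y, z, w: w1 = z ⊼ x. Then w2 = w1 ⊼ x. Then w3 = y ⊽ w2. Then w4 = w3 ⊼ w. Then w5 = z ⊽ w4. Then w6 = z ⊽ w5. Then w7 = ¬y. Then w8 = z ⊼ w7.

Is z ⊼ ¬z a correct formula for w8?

No

w7 = ¬y
w8 = z ⊼ w7 = z ⊼ ¬y
At x=0, y=0, z=1, w=0: circuit gives 0, formula gives 1.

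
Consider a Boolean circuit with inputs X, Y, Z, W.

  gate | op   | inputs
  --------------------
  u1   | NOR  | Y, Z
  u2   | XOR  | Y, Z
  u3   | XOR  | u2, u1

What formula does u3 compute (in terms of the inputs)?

(Y XOR Z) XOR (Y NOR Z)

u1 = Y NOR Z
u2 = Y XOR Z
u3 = u2 XOR u1 = (Y XOR Z) XOR (Y NOR Z)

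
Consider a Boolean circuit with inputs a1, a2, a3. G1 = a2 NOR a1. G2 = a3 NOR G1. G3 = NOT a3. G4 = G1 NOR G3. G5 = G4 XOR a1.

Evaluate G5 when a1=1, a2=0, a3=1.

0

G1 = 0 NOR 1 = 0
G3 = NOT 1 = 0
G4 = 0 NOR 0 = 1
G5 = 1 XOR 1 = 0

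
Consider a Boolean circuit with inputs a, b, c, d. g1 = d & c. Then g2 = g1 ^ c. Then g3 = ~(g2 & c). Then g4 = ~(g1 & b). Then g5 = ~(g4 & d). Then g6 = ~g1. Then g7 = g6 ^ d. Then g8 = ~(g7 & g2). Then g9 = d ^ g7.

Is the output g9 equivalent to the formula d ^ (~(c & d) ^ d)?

Yes

g1 = d & c
g6 = ~g1 = ~(d & c)
g7 = g6 ^ d = ~(d & c) ^ d
g9 = d ^ g7 = d ^ (~(d & c) ^ d)
At a=0, b=0, c=1, d=1: circuit gives 0, formula gives 0.
At a=0, b=0, c=0, d=0: circuit gives 1, formula gives 1.
Agrees on all 16 inputs.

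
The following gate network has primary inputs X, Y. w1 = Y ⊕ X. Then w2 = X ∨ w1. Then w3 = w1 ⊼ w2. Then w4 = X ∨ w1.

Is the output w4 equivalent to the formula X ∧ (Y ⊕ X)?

No

w1 = Y ⊕ X
w4 = X ∨ w1 = X ∨ (Y ⊕ X)
At X=0, Y=1: circuit gives 1, formula gives 0.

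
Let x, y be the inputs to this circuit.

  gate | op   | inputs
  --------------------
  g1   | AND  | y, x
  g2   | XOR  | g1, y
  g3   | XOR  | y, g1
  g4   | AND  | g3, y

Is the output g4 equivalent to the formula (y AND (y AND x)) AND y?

No

g1 = y AND x
g3 = y XOR g1 = y XOR (y AND x)
g4 = g3 AND y = (y XOR (y AND x)) AND y
At x=0, y=1: circuit gives 1, formula gives 0.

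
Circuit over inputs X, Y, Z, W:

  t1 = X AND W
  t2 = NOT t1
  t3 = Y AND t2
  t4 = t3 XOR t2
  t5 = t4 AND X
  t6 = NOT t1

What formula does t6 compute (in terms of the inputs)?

t1 = X AND W
t6 = NOT t1 = NOT (X AND W)

NOT (X AND W)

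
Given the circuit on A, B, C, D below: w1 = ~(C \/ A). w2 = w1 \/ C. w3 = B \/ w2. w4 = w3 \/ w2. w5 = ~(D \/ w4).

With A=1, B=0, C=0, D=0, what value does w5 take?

w1 = ~(0 \/ 1) = 0
w2 = 0 \/ 0 = 0
w3 = 0 \/ 0 = 0
w4 = 0 \/ 0 = 0
w5 = ~(0 \/ 0) = 1

1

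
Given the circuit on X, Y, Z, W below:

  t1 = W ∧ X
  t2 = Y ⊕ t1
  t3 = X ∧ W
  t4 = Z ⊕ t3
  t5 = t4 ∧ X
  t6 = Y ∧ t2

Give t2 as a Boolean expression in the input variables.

Y ⊕ (W ∧ X)

t1 = W ∧ X
t2 = Y ⊕ t1 = Y ⊕ (W ∧ X)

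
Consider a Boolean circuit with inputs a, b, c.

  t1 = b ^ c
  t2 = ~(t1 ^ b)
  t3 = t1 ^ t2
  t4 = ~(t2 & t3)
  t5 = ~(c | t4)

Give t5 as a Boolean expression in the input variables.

~(c | (~((~((b ^ c) ^ b)) & ((b ^ c) ^ (~((b ^ c) ^ b))))))

t1 = b ^ c
t2 = ~(t1 ^ b) = ~((b ^ c) ^ b)
t3 = t1 ^ t2 = (b ^ c) ^ (~((b ^ c) ^ b))
t4 = ~(t2 & t3) = ~((~((b ^ c) ^ b)) & ((b ^ c) ^ (~((b ^ c) ^ b))))
t5 = ~(c | t4) = ~(c | (~((~((b ^ c) ^ b)) & ((b ^ c) ^ (~((b ^ c) ^ b))))))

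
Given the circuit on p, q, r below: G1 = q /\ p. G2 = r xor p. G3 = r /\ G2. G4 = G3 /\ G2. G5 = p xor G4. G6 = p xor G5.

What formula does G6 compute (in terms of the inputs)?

p xor (p xor ((r /\ (r xor p)) /\ (r xor p)))

G2 = r xor p
G3 = r /\ G2 = r /\ (r xor p)
G4 = G3 /\ G2 = (r /\ (r xor p)) /\ (r xor p)
G5 = p xor G4 = p xor ((r /\ (r xor p)) /\ (r xor p))
G6 = p xor G5 = p xor (p xor ((r /\ (r xor p)) /\ (r xor p)))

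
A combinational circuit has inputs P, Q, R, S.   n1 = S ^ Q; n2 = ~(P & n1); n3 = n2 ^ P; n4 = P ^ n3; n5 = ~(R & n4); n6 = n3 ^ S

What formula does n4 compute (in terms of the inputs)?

P ^ ((~(P & (S ^ Q))) ^ P)

n1 = S ^ Q
n2 = ~(P & n1) = ~(P & (S ^ Q))
n3 = n2 ^ P = (~(P & (S ^ Q))) ^ P
n4 = P ^ n3 = P ^ ((~(P & (S ^ Q))) ^ P)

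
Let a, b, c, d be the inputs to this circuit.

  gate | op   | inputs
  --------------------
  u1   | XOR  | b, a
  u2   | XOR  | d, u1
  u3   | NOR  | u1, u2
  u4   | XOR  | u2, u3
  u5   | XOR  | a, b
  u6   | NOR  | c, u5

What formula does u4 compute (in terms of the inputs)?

(d XOR (b XOR a)) XOR ((b XOR a) NOR (d XOR (b XOR a)))

u1 = b XOR a
u2 = d XOR u1 = d XOR (b XOR a)
u3 = u1 NOR u2 = (b XOR a) NOR (d XOR (b XOR a))
u4 = u2 XOR u3 = (d XOR (b XOR a)) XOR ((b XOR a) NOR (d XOR (b XOR a)))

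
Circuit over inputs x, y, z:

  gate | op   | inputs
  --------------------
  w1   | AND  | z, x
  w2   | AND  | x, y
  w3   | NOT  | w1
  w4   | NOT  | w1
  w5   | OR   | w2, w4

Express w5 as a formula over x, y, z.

w1 = z AND x
w2 = x AND y
w4 = NOT w1 = NOT (z AND x)
w5 = w2 OR w4 = (x AND y) OR NOT (z AND x)

(x AND y) OR NOT (z AND x)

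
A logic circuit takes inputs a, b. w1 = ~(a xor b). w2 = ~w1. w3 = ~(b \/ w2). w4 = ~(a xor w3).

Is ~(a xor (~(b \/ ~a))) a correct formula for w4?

No

w1 = ~(a xor b)
w2 = ~w1 = ~(~(a xor b))
w3 = ~(b \/ w2) = ~(b \/ ~(~(a xor b)))
w4 = ~(a xor w3) = ~(a xor (~(b \/ ~(~(a xor b)))))
At a=0, b=0: circuit gives 0, formula gives 1.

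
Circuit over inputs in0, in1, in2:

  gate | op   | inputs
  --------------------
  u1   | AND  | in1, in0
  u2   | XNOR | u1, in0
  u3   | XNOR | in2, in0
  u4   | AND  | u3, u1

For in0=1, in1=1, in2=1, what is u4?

u1 = 1 AND 1 = 1
u3 = 1 XNOR 1 = 1
u4 = 1 AND 1 = 1

1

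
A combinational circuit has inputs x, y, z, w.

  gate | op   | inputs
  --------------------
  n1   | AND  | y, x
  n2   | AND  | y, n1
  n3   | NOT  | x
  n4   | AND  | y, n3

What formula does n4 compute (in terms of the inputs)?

n3 = NOT x
n4 = y AND n3 = y AND NOT x

y AND NOT x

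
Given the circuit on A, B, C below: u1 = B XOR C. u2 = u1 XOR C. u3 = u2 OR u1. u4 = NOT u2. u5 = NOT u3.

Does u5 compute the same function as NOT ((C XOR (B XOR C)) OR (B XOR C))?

Yes

u1 = B XOR C
u2 = u1 XOR C = (B XOR C) XOR C
u3 = u2 OR u1 = ((B XOR C) XOR C) OR (B XOR C)
u5 = NOT u3 = NOT (((B XOR C) XOR C) OR (B XOR C))
At A=0, B=0, C=1: circuit gives 0, formula gives 0.
At A=0, B=0, C=0: circuit gives 1, formula gives 1.
Agrees on all 8 inputs.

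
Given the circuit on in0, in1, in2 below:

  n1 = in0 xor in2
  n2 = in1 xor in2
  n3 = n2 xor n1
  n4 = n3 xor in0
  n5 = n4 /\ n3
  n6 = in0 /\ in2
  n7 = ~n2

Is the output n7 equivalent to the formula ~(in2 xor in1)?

n2 = in1 xor in2
n7 = ~n2 = ~(in1 xor in2)
At in0=0, in1=0, in2=1: circuit gives 0, formula gives 0.
At in0=0, in1=0, in2=0: circuit gives 1, formula gives 1.
Agrees on all 8 inputs.

Yes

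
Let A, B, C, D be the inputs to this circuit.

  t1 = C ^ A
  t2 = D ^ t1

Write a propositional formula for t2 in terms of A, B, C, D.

t1 = C ^ A
t2 = D ^ t1 = D ^ (C ^ A)

D ^ (C ^ A)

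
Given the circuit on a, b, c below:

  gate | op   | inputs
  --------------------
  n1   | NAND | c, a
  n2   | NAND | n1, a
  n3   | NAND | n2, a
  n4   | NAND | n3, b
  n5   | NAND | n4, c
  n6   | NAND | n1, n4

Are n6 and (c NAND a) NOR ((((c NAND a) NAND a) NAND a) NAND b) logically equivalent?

n1 = c NAND a
n2 = n1 NAND a = (c NAND a) NAND a
n3 = n2 NAND a = ((c NAND a) NAND a) NAND a
n4 = n3 NAND b = (((c NAND a) NAND a) NAND a) NAND b
n6 = n1 NAND n4 = (c NAND a) NAND ((((c NAND a) NAND a) NAND a) NAND b)
At a=0, b=1, c=0: circuit gives 1, formula gives 0.

No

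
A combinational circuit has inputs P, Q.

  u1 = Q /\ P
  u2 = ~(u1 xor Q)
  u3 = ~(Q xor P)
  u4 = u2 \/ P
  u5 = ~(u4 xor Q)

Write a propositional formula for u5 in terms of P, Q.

~(((~((Q /\ P) xor Q)) \/ P) xor Q)

u1 = Q /\ P
u2 = ~(u1 xor Q) = ~((Q /\ P) xor Q)
u4 = u2 \/ P = (~((Q /\ P) xor Q)) \/ P
u5 = ~(u4 xor Q) = ~(((~((Q /\ P) xor Q)) \/ P) xor Q)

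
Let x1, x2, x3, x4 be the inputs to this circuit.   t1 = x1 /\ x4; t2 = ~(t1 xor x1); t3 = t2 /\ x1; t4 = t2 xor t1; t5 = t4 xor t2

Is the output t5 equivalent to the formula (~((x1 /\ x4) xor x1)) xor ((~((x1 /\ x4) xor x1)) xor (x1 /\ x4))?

Yes

t1 = x1 /\ x4
t2 = ~(t1 xor x1) = ~((x1 /\ x4) xor x1)
t4 = t2 xor t1 = (~((x1 /\ x4) xor x1)) xor (x1 /\ x4)
t5 = t4 xor t2 = ((~((x1 /\ x4) xor x1)) xor (x1 /\ x4)) xor (~((x1 /\ x4) xor x1))
At x1=0, x2=0, x3=0, x4=0: circuit gives 0, formula gives 0.
At x1=1, x2=0, x3=0, x4=1: circuit gives 1, formula gives 1.
Agrees on all 16 inputs.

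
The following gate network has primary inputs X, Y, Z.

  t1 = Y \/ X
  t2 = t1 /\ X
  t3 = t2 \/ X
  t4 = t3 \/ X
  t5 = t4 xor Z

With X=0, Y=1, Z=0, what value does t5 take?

0

t1 = 1 \/ 0 = 1
t2 = 1 /\ 0 = 0
t3 = 0 \/ 0 = 0
t4 = 0 \/ 0 = 0
t5 = 0 xor 0 = 0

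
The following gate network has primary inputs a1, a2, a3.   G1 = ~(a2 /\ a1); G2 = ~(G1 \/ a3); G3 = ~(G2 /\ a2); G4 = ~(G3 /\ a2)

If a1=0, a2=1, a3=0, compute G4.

G1 = ~(1 /\ 0) = 1
G2 = ~(1 \/ 0) = 0
G3 = ~(0 /\ 1) = 1
G4 = ~(1 /\ 1) = 0

0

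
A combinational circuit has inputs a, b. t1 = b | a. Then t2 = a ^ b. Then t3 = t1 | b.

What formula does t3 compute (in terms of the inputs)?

(b | a) | b

t1 = b | a
t3 = t1 | b = (b | a) | b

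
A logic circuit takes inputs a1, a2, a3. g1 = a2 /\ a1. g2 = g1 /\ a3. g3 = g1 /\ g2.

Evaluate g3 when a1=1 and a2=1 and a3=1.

g1 = 1 /\ 1 = 1
g2 = 1 /\ 1 = 1
g3 = 1 /\ 1 = 1

1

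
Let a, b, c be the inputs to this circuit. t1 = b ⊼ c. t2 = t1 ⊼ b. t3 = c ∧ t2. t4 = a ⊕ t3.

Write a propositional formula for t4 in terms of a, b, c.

a ⊕ (c ∧ ((b ⊼ c) ⊼ b))

t1 = b ⊼ c
t2 = t1 ⊼ b = (b ⊼ c) ⊼ b
t3 = c ∧ t2 = c ∧ ((b ⊼ c) ⊼ b)
t4 = a ⊕ t3 = a ⊕ (c ∧ ((b ⊼ c) ⊼ b))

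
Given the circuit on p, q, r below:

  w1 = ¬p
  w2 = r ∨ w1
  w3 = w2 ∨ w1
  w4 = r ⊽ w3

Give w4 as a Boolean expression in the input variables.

r ⊽ ((r ∨ ¬p) ∨ ¬p)

w1 = ¬p
w2 = r ∨ w1 = r ∨ ¬p
w3 = w2 ∨ w1 = (r ∨ ¬p) ∨ ¬p
w4 = r ⊽ w3 = r ⊽ ((r ∨ ¬p) ∨ ¬p)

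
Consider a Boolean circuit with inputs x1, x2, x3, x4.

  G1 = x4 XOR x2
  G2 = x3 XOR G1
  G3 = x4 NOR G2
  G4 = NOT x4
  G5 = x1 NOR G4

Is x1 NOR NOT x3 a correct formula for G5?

G4 = NOT x4
G5 = x1 NOR G4 = x1 NOR NOT x4
At x1=0, x2=0, x3=0, x4=1: circuit gives 1, formula gives 0.

No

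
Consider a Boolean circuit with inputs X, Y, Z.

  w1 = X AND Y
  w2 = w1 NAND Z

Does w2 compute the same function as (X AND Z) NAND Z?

w1 = X AND Y
w2 = w1 NAND Z = (X AND Y) NAND Z
At X=1, Y=0, Z=1: circuit gives 1, formula gives 0.

No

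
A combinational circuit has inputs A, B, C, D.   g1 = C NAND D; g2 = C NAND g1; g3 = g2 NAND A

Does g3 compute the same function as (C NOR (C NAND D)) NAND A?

No

g1 = C NAND D
g2 = C NAND g1 = C NAND (C NAND D)
g3 = g2 NAND A = (C NAND (C NAND D)) NAND A
At A=1, B=0, C=0, D=0: circuit gives 0, formula gives 1.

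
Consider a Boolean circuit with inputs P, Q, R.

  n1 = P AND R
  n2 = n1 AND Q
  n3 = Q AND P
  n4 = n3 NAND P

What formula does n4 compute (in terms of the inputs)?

(Q AND P) NAND P

n3 = Q AND P
n4 = n3 NAND P = (Q AND P) NAND P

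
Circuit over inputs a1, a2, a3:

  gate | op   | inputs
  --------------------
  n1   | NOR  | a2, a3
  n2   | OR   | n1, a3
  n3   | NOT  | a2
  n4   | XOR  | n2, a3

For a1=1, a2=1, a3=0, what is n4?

0

n1 = 1 NOR 0 = 0
n2 = 0 OR 0 = 0
n4 = 0 XOR 0 = 0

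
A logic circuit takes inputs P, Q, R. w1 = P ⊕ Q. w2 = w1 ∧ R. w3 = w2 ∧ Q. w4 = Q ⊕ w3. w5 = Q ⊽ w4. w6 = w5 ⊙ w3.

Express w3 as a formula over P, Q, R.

w1 = P ⊕ Q
w2 = w1 ∧ R = (P ⊕ Q) ∧ R
w3 = w2 ∧ Q = ((P ⊕ Q) ∧ R) ∧ Q

((P ⊕ Q) ∧ R) ∧ Q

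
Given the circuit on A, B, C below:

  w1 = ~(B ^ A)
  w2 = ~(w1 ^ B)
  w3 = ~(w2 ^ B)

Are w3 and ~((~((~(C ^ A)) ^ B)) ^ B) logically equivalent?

No

w1 = ~(B ^ A)
w2 = ~(w1 ^ B) = ~((~(B ^ A)) ^ B)
w3 = ~(w2 ^ B) = ~((~((~(B ^ A)) ^ B)) ^ B)
At A=0, B=0, C=1: circuit gives 1, formula gives 0.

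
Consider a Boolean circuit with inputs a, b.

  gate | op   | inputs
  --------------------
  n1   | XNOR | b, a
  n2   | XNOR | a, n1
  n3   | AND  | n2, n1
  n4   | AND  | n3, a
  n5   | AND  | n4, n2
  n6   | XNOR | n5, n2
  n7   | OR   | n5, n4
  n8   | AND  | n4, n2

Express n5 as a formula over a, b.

n1 = b XNOR a
n2 = a XNOR n1 = a XNOR (b XNOR a)
n3 = n2 AND n1 = (a XNOR (b XNOR a)) AND (b XNOR a)
n4 = n3 AND a = ((a XNOR (b XNOR a)) AND (b XNOR a)) AND a
n5 = n4 AND n2 = (((a XNOR (b XNOR a)) AND (b XNOR a)) AND a) AND (a XNOR (b XNOR a))

(((a XNOR (b XNOR a)) AND (b XNOR a)) AND a) AND (a XNOR (b XNOR a))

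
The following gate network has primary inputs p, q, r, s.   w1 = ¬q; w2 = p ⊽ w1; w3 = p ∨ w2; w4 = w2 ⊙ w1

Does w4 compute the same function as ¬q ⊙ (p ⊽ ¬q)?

w1 = ¬q
w2 = p ⊽ w1 = p ⊽ ¬q
w4 = w2 ⊙ w1 = (p ⊽ ¬q) ⊙ ¬q
At p=0, q=0, r=0, s=0: circuit gives 0, formula gives 0.
At p=1, q=1, r=0, s=0: circuit gives 1, formula gives 1.
Agrees on all 16 inputs.

Yes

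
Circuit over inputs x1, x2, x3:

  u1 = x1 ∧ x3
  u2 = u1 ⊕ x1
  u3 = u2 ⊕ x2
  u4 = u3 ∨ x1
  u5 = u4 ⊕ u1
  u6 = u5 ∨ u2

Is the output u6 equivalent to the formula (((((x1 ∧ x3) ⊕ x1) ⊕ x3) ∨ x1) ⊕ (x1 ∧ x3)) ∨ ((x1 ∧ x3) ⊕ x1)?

u1 = x1 ∧ x3
u2 = u1 ⊕ x1 = (x1 ∧ x3) ⊕ x1
u3 = u2 ⊕ x2 = ((x1 ∧ x3) ⊕ x1) ⊕ x2
u4 = u3 ∨ x1 = (((x1 ∧ x3) ⊕ x1) ⊕ x2) ∨ x1
u5 = u4 ⊕ u1 = ((((x1 ∧ x3) ⊕ x1) ⊕ x2) ∨ x1) ⊕ (x1 ∧ x3)
u6 = u5 ∨ u2 = (((((x1 ∧ x3) ⊕ x1) ⊕ x2) ∨ x1) ⊕ (x1 ∧ x3)) ∨ ((x1 ∧ x3) ⊕ x1)
At x1=0, x2=0, x3=1: circuit gives 0, formula gives 1.

No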